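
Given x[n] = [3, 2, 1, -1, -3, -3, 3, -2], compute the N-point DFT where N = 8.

X[k] = Σ(n=0 to 7) x[n] · ω_8^(nk)
where ω_8 = e^(-2πi/8)

Computing each X[k]:
X[0] = 0
X[1] = 8.8284-2.2426i
X[2] = -4-2i
X[3] = 3.1716-6.2426i
X[4] = 8
X[5] = 3.1716+6.2426i
X[6] = -4+2i
X[7] = 8.8284+2.2426i

X = [0, 8.8284-2.2426i, -4-2i, 3.1716-6.2426i, 8, 3.1716+6.2426i, -4+2i, 8.8284+2.2426i]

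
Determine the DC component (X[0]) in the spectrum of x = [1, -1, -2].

X[0] = Σ(n=0 to 2) x[n] · ω_3^0 = Σ x[n]
= (1) + (-1) + (-2)

X[0] = -2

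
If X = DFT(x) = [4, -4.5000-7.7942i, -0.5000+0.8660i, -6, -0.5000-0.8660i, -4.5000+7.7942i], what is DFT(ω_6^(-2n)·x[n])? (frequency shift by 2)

Modulation property: DFT(ω_6^(-2n)·x[n]) = X[(k-2) mod 6], so circularly shift X by 2 positions.

X[k-2] = [-0.5000-0.8660i, -4.5000+7.7942i, 4, -4.5000-7.7942i, -0.5000+0.8660i, -6]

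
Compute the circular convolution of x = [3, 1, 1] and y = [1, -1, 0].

(x ⊛ y)[n] = Σ(m=0 to 2) x[m] · y[(n-m) mod 3]

Computing each output sample:
(x ⊛ y)[0] = 2
(x ⊛ y)[1] = -2
(x ⊛ y)[2] = 0

x ⊛ y = [2, -2, 0]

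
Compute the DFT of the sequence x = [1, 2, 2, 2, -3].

X[k] = Σ(n=0 to 4) x[n] · ω_5^(nk)
where ω_5 = e^(-2πi/5)

Computing each X[k]:
X[0] = 4
X[1] = -2.5451-4.7553i
X[2] = 3.0451-2.9389i
X[3] = 3.0451+2.9389i
X[4] = -2.5451+4.7553i

X = [4, -2.5451-4.7553i, 3.0451-2.9389i, 3.0451+2.9389i, -2.5451+4.7553i]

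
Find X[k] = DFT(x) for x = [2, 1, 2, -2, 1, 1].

X[k] = Σ(n=0 to 5) x[n] · ω_6^(nk)
where ω_6 = e^(-2πi/6)

Computing each X[k]:
X[0] = 5
X[1] = 3.5000-0.8660i
X[2] = -2.5000+0.8660i
X[3] = 5
X[4] = -2.5000-0.8660i
X[5] = 3.5000+0.8660i

X = [5, 3.5000-0.8660i, -2.5000+0.8660i, 5, -2.5000-0.8660i, 3.5000+0.8660i]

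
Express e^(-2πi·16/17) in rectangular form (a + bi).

ω_17^16 = e^(-2πi·16/17)
= cos(-2π·16/17) + i·sin(-2π·16/17)
= cos(-32π/17) + i·sin(-32π/17)

ω_17^16 = cos(-32π/17) + i·sin(-32π/17) = 0.9325+0.3612i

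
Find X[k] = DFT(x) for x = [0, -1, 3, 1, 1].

X[k] = Σ(n=0 to 4) x[n] · ω_5^(nk)
where ω_5 = e^(-2πi/5)

Computing each X[k]:
X[0] = 4
X[1] = -3.2361+0.7265i
X[2] = 1.2361+3.0777i
X[3] = 1.2361-3.0777i
X[4] = -3.2361-0.7265i

X = [4, -3.2361+0.7265i, 1.2361+3.0777i, 1.2361-3.0777i, -3.2361-0.7265i]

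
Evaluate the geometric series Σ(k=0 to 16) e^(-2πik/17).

Sum of all nth roots of unity equals 0 for n > 1 (geometric series with r ≠ 1).

0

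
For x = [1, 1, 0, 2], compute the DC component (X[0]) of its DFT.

X[0] = Σ(n=0 to 3) x[n] · ω_4^0 = Σ x[n]
= (1) + (1) + (0) + (2)

X[0] = 4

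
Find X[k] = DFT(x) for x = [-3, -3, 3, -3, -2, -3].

X[k] = Σ(n=0 to 5) x[n] · ω_6^(nk)
where ω_6 = e^(-2πi/6)

Computing each X[k]:
X[0] = -11
X[1] = -3.5000-4.3301i
X[2] = -3.5000+4.3301i
X[3] = 7
X[4] = -3.5000-4.3301i
X[5] = -3.5000+4.3301i

X = [-11, -3.5000-4.3301i, -3.5000+4.3301i, 7, -3.5000-4.3301i, -3.5000+4.3301i]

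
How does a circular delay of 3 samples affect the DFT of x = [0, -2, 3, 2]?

Time shift by 3: X_shifted[k] = ω_4^(3k) · X[k]
Shifted x = [-2, 3, 2, 0]

DFT(x[n-3]) = [3, -4-3i, -3, -4+3i]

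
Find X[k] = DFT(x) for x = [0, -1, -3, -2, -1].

X[k] = Σ(n=0 to 4) x[n] · ω_5^(nk)
where ω_5 = e^(-2πi/5)

Computing each X[k]:
X[0] = -7
X[1] = 3.4271+0.5878i
X[2] = 0.0729-0.9511i
X[3] = 0.0729+0.9511i
X[4] = 3.4271-0.5878i

X = [-7, 3.4271+0.5878i, 0.0729-0.9511i, 0.0729+0.9511i, 3.4271-0.5878i]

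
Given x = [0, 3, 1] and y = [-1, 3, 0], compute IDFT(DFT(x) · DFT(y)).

(x ⊛ y)[n] = Σ(m=0 to 2) x[m] · y[(n-m) mod 3]

Computing each output sample:
(x ⊛ y)[0] = 3
(x ⊛ y)[1] = -3
(x ⊛ y)[2] = 8

x ⊛ y = [3, -3, 8]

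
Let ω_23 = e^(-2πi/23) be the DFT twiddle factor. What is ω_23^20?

ω_23^20 = e^(-2πi·20/23)
= cos(-2π·20/23) + i·sin(-2π·20/23)
= cos(-40π/23) + i·sin(-40π/23)

ω_23^20 = cos(-40π/23) + i·sin(-40π/23) = 0.6826+0.7308i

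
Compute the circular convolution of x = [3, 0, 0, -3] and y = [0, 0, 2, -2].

(x ⊛ y)[n] = Σ(m=0 to 3) x[m] · y[(n-m) mod 4]

Computing each output sample:
(x ⊛ y)[0] = 0
(x ⊛ y)[1] = -6
(x ⊛ y)[2] = 12
(x ⊛ y)[3] = -6

x ⊛ y = [0, -6, 12, -6]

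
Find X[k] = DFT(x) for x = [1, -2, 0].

X[k] = Σ(n=0 to 2) x[n] · ω_3^(nk)
where ω_3 = e^(-2πi/3)

Computing each X[k]:
X[0] = -1
X[1] = 2.0000+1.7321i
X[2] = 2.0000-1.7321i

X = [-1, 2.0000+1.7321i, 2.0000-1.7321i]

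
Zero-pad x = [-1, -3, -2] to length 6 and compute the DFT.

Original 3-point DFT: [-6, 1.5000+0.8660i, 1.5000-0.8660i]
Zero-padded 6-point DFT provides frequency interpolation.

DFT_6([x, 0, ...]) = [-6, -1.5000+4.3301i, 1.5000+0.8660i, 0, 1.5000-0.8660i, -1.5000-4.3301i]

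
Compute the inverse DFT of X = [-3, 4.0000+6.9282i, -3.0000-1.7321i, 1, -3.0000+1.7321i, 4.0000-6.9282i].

x[n] = (1/6) Σ(k=0 to 5) X[k] · e^(2πikn/6)

Computing each x[n]:
x[0] = 0
x[1] = -1
x[2] = -3
x[3] = -3
x[4] = 2
x[5] = 2

x = [0, -1, -3, -3, 2, 2]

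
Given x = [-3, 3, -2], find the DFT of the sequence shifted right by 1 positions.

Time shift by 1: X_shifted[k] = ω_3^(1k) · X[k]
Shifted x = [-2, -3, 3]

DFT(x[n-1]) = [-2, -2.0000+5.1962i, -2.0000-5.1962i]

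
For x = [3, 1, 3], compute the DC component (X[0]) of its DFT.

X[0] = Σ(n=0 to 2) x[n] · ω_3^0 = Σ x[n]
= (3) + (1) + (3)

X[0] = 7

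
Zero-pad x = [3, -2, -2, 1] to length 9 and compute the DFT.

Original 4-point DFT: [0, 5+3i, 2, 5-3i]
Zero-padded 9-point DFT provides frequency interpolation.

DFT_9([x, 0, ...]) = [0, 0.6206+2.3892i, 4.0321+3.5197i, 6, 2.8473-1.4676i, 2.8473+1.4676i, 6, 4.0321-3.5197i, 0.6206-2.3892i]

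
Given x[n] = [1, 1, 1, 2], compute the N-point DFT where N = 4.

X[k] = Σ(n=0 to 3) x[n] · ω_4^(nk)
where ω_4 = e^(-2πi/4)

Computing each X[k]:
X[0] = 5
X[1] = 1i
X[2] = -1
X[3] = -1i

X = [5, 1i, -1, -1i]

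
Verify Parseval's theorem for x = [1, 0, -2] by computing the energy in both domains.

Time domain:
Σ|x[n]|² = |1|² + |0|² + |-2|² = 5.0000

Frequency domain:
(1/3)Σ|X[k]|² = (1/3)(|-1|² + |2.0000-1.7321i|² + |2.0000+1.7321i|²) = (1/3)·15.0000 = 5.0000

Both sides agree, confirming Parseval's theorem.

Σ|x[n]|² = (1/N)Σ|X[k]|² = 5.0000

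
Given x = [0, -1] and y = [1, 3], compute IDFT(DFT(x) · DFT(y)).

(x ⊛ y)[n] = Σ(m=0 to 1) x[m] · y[(n-m) mod 2]

Computing each output sample:
(x ⊛ y)[0] = -3
(x ⊛ y)[1] = -1

x ⊛ y = [-3, -1]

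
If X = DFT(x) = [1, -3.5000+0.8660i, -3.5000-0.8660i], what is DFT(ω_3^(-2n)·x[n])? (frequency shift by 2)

Modulation property: DFT(ω_3^(-2n)·x[n]) = X[(k-2) mod 3], so circularly shift X by 2 positions.

X[k-2] = [-3.5000+0.8660i, -3.5000-0.8660i, 1]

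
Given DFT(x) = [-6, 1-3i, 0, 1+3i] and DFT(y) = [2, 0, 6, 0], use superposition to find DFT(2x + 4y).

By linearity: DFT(2x + 4y) = 2·DFT(x) + 4·DFT(y)
= 2·[-6, 1-3i, 0, 1+3i] + 4·[2, 0, 6, 0]

Computing element-wise:
Z[0] = 2·(-6) + 4·(2) = -4
Z[1] = 2·(1-3i) + 4·(0) = 2-6i
Z[2] = 2·(0) + 4·(6) = 24
Z[3] = 2·(1+3i) + 4·(0) = 2+6i

DFT(2x + 4y) = 2·X + 4·Y = [-4, 2-6i, 24, 2+6i]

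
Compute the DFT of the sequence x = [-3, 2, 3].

X[k] = Σ(n=0 to 2) x[n] · ω_3^(nk)
where ω_3 = e^(-2πi/3)

Computing each X[k]:
X[0] = 2
X[1] = -5.5000+0.8660i
X[2] = -5.5000-0.8660i

X = [2, -5.5000+0.8660i, -5.5000-0.8660i]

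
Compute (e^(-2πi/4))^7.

Since ω_4^4 = 1, powers reduce modulo 4.
7 mod 4 = 3
So ω_4^7 = ω_4^3 = e^(-2πi·3/4)

ω_4^7 = ω_4^3 = 1i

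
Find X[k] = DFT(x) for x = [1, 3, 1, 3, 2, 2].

X[k] = Σ(n=0 to 5) x[n] · ω_6^(nk)
where ω_6 = e^(-2πi/6)

Computing each X[k]:
X[0] = 12
X[1] = -1
X[2] = -1.7321i
X[3] = -4
X[4] = 1.7321i
X[5] = -1

X = [12, -1, -1.7321i, -4, 1.7321i, -1]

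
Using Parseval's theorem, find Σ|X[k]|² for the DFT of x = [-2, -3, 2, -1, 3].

Parseval: Σ|x[n]|² = (1/N)Σ|X[k]|², so Σ|X[k]|² = N·Σ|x[n]|² = 5·27.0000

Σ|X[k]|² = N·Σ|x[n]|² = 5·27.0000 = 135.0000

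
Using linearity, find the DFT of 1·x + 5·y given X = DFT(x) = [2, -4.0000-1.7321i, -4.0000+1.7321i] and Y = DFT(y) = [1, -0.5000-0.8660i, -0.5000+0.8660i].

By linearity: DFT(1x + 5y) = 1·DFT(x) + 5·DFT(y)
= 1·[2, -4.0000-1.7321i, -4.0000+1.7321i] + 5·[1, -0.5000-0.8660i, -0.5000+0.8660i]

Computing element-wise:
Z[0] = 1·(2) + 5·(1) = 7
Z[1] = 1·(-4.0000-1.7321i) + 5·(-0.5000-0.8660i) = -6.5000-6.0621i
Z[2] = 1·(-4.0000+1.7321i) + 5·(-0.5000+0.8660i) = -6.5000+6.0621i

DFT(1x + 5y) = 1·X + 5·Y = [7, -6.5000-6.0621i, -6.5000+6.0621i]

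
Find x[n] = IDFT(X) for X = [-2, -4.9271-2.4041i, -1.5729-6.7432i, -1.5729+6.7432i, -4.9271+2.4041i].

x[n] = (1/5) Σ(k=0 to 4) X[k] · e^(2πikn/5)

Computing each x[n]:
x[0] = -3
x[1] = 2
x[2] = -1
x[3] = 3
x[4] = -3

x = [-3, 2, -1, 3, -3]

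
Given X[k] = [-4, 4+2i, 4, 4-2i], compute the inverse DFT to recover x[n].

x[n] = (1/4) Σ(k=0 to 3) X[k] · e^(2πikn/4)

Computing each x[n]:
x[0] = 2
x[1] = -3
x[2] = -2
x[3] = -1

x = [2, -3, -2, -1]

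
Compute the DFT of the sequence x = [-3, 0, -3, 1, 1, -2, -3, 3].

X[k] = Σ(n=0 to 7) x[n] · ω_8^(nk)
where ω_8 = e^(-2πi/8)

Computing each X[k]:
X[0] = -6
X[1] = -1.1716
X[2] = 4+6i
X[3] = -6.8284
X[4] = -10
X[5] = -6.8284
X[6] = 4-6i
X[7] = -1.1716

X = [-6, -1.1716, 4+6i, -6.8284, -10, -6.8284, 4-6i, -1.1716]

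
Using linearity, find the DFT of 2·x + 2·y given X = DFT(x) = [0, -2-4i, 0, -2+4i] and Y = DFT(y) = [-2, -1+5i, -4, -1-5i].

By linearity: DFT(2x + 2y) = 2·DFT(x) + 2·DFT(y)
= 2·[0, -2-4i, 0, -2+4i] + 2·[-2, -1+5i, -4, -1-5i]

Computing element-wise:
Z[0] = 2·(0) + 2·(-2) = -4
Z[1] = 2·(-2-4i) + 2·(-1+5i) = -6+2i
Z[2] = 2·(0) + 2·(-4) = -8
Z[3] = 2·(-2+4i) + 2·(-1-5i) = -6-2i

DFT(2x + 2y) = 2·X + 2·Y = [-4, -6+2i, -8, -6-2i]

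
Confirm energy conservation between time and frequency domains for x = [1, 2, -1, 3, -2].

Time domain:
Σ|x[n]|² = |1|² + |2|² + |-1|² + |3|² + |-2|² = 19.0000

Frequency domain:
(1/5)Σ|X[k]|² = (1/5)(|3|² + |-0.6180-1.4531i|² + |1.6180-6.1554i|² + |1.6180+6.1554i|² + |-0.6180+1.4531i|²) = (1/5)·95.0000 = 19.0000

Both sides agree, confirming Parseval's theorem.

Σ|x[n]|² = (1/N)Σ|X[k]|² = 19.0000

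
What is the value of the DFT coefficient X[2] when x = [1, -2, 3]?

X[2] = Σ(n=0 to 2) x[n] · ω_3^(2n) where ω_3 = e^(-2πi/3)
= (1)·ω_3^0 + (-2)·ω_3^2 + (3)·ω_3^4

X[2] = 0.5000-4.3301i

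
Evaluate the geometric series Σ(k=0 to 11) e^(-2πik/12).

Sum of all nth roots of unity equals 0 for n > 1 (geometric series with r ≠ 1).

0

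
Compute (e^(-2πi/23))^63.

Since ω_23^23 = 1, powers reduce modulo 23.
63 mod 23 = 17
So ω_23^63 = ω_23^17 = e^(-2πi·17/23)

ω_23^63 = ω_23^17 = -0.0682+0.9977i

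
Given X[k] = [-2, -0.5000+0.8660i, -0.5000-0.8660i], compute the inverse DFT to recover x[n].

x[n] = (1/3) Σ(k=0 to 2) X[k] · e^(2πikn/3)

Computing each x[n]:
x[0] = -1
x[1] = -1
x[2] = 0

x = [-1, -1, 0]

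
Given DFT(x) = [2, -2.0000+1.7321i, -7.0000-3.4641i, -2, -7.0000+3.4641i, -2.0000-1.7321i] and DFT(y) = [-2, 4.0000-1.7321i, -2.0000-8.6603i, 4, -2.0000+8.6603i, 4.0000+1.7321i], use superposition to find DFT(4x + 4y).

By linearity: DFT(4x + 4y) = 4·DFT(x) + 4·DFT(y)
= 4·[2, -2.0000+1.7321i, -7.0000-3.4641i, -2, -7.0000+3.4641i, -2.0000-1.7321i] + 4·[-2, 4.0000-1.7321i, -2.0000-8.6603i, 4, -2.0000+8.6603i, 4.0000+1.7321i]

Computing element-wise:
Z[0] = 4·(2) + 4·(-2) = 0
Z[1] = 4·(-2.0000+1.7321i) + 4·(4.0000-1.7321i) = 8
Z[2] = 4·(-7.0000-3.4641i) + 4·(-2.0000-8.6603i) = -36.0000-48.4976i
Z[3] = 4·(-2) + 4·(4) = 8
Z[4] = 4·(-7.0000+3.4641i) + 4·(-2.0000+8.6603i) = -36.0000+48.4976i
Z[5] = 4·(-2.0000-1.7321i) + 4·(4.0000+1.7321i) = 8

DFT(4x + 4y) = 4·X + 4·Y = [0, 8, -36.0000-48.4976i, 8, -36.0000+48.4976i, 8]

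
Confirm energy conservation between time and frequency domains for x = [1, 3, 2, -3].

Time domain:
Σ|x[n]|² = |1|² + |3|² + |2|² + |-3|² = 23.0000

Frequency domain:
(1/4)Σ|X[k]|² = (1/4)(|3|² + |-1-6i|² + |3|² + |-1+6i|²) = (1/4)·92.0000 = 23.0000

Both sides agree, confirming Parseval's theorem.

Σ|x[n]|² = (1/N)Σ|X[k]|² = 23.0000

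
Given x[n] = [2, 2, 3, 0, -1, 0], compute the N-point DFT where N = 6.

X[k] = Σ(n=0 to 5) x[n] · ω_6^(nk)
where ω_6 = e^(-2πi/6)

Computing each X[k]:
X[0] = 6
X[1] = 2.0000-5.1962i
X[2] = 1.7321i
X[3] = 2
X[4] = -1.7321i
X[5] = 2.0000+5.1962i

X = [6, 2.0000-5.1962i, 1.7321i, 2, -1.7321i, 2.0000+5.1962i]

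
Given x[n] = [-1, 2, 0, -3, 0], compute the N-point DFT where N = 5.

X[k] = Σ(n=0 to 4) x[n] · ω_5^(nk)
where ω_5 = e^(-2πi/5)

Computing each X[k]:
X[0] = -2
X[1] = 2.0451-3.6655i
X[2] = -3.5451+1.6776i
X[3] = -3.5451-1.6776i
X[4] = 2.0451+3.6655i

X = [-2, 2.0451-3.6655i, -3.5451+1.6776i, -3.5451-1.6776i, 2.0451+3.6655i]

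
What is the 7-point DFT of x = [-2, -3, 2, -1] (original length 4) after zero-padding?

Original 4-point DFT: [-4, -4+2i, 4, -4-2i]
Zero-padded 7-point DFT provides frequency interpolation.

DFT_7([x, 0, ...]) = [-4, -3.4145+0.8295i, -3.7579+3.0107i, 2.1724+3.8402i, 2.1724-3.8402i, -3.7579-3.0107i, -3.4145-0.8295i]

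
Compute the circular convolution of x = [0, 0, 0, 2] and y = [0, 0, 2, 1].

(x ⊛ y)[n] = Σ(m=0 to 3) x[m] · y[(n-m) mod 4]

Computing each output sample:
(x ⊛ y)[0] = 0
(x ⊛ y)[1] = 4
(x ⊛ y)[2] = 2
(x ⊛ y)[3] = 0

x ⊛ y = [0, 4, 2, 0]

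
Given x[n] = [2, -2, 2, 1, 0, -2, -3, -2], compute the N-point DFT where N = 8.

X[k] = Σ(n=0 to 7) x[n] · ω_8^(nk)
where ω_8 = e^(-2πi/8)

Computing each X[k]:
X[0] = -4
X[1] = -0.1213-7.1213i
X[2] = 3+3i
X[3] = 4.1213+2.8787i
X[4] = 6
X[5] = 4.1213-2.8787i
X[6] = 3-3i
X[7] = -0.1213+7.1213i

X = [-4, -0.1213-7.1213i, 3+3i, 4.1213+2.8787i, 6, 4.1213-2.8787i, 3-3i, -0.1213+7.1213i]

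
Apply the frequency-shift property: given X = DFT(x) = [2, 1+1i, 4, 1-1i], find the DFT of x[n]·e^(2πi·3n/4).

Modulation property: DFT(ω_4^(-3n)·x[n]) = X[(k-3) mod 4], so circularly shift X by 3 positions.

X[k-3] = [1+1i, 4, 1-1i, 2]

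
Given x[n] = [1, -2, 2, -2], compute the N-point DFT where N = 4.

X[k] = Σ(n=0 to 3) x[n] · ω_4^(nk)
where ω_4 = e^(-2πi/4)

Computing each X[k]:
X[0] = -1
X[1] = -1
X[2] = 7
X[3] = -1

X = [-1, -1, 7, -1]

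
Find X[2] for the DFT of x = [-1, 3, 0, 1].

X[2] = Σ(n=0 to 3) x[n] · ω_4^(2n) where ω_4 = e^(-2πi/4)
= (-1)·ω_4^0 + (3)·ω_4^2 + (0)·ω_4^4 + (1)·ω_4^6

X[2] = -5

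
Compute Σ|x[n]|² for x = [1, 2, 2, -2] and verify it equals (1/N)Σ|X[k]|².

Time domain:
Σ|x[n]|² = |1|² + |2|² + |2|² + |-2|² = 13.0000

Frequency domain:
(1/4)Σ|X[k]|² = (1/4)(|3|² + |-1-4i|² + |3|² + |-1+4i|²) = (1/4)·52.0000 = 13.0000

Both sides agree, confirming Parseval's theorem.

Σ|x[n]|² = (1/N)Σ|X[k]|² = 13.0000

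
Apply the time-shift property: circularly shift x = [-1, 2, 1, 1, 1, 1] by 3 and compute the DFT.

Time shift by 3: X_shifted[k] = ω_6^(3k) · X[k]
Shifted x = [1, 1, 1, -1, 2, 1]

DFT(x[n-3]) = [5, 1.5000+0.8660i, -2.5000-0.8660i, 3, -2.5000+0.8660i, 1.5000-0.8660i]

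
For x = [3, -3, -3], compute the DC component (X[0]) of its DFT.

X[0] = Σ(n=0 to 2) x[n] · ω_3^0 = Σ x[n]
= (3) + (-3) + (-3)

X[0] = -3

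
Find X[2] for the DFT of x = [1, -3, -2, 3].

X[2] = Σ(n=0 to 3) x[n] · ω_4^(2n) where ω_4 = e^(-2πi/4)
= (1)·ω_4^0 + (-3)·ω_4^2 + (-2)·ω_4^4 + (3)·ω_4^6

X[2] = -1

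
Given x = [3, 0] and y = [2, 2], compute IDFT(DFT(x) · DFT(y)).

(x ⊛ y)[n] = Σ(m=0 to 1) x[m] · y[(n-m) mod 2]

Computing each output sample:
(x ⊛ y)[0] = 6
(x ⊛ y)[1] = 6

x ⊛ y = [6, 6]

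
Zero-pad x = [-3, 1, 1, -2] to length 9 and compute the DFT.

Original 4-point DFT: [-3, -4-3i, -1, -4+3i]
Zero-padded 9-point DFT provides frequency interpolation.

DFT_9([x, 0, ...]) = [-3, -1.0603+0.1045i, -2.7660-3.0589i, -6, -2.1736+2.0328i, -2.1736-2.0328i, -6, -2.7660+3.0589i, -1.0603-0.1045i]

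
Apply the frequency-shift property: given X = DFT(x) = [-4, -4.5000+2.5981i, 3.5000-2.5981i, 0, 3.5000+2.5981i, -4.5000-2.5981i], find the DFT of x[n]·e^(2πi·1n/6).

Modulation property: DFT(ω_6^(-1n)·x[n]) = X[(k-1) mod 6], so circularly shift X by 1 positions.

X[k-1] = [-4.5000-2.5981i, -4, -4.5000+2.5981i, 3.5000-2.5981i, 0, 3.5000+2.5981i]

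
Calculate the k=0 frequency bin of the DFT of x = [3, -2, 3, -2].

X[0] = Σ(n=0 to 3) x[n] · ω_4^0 = Σ x[n]
= (3) + (-2) + (3) + (-2)

X[0] = 2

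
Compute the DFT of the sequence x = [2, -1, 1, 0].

X[k] = Σ(n=0 to 3) x[n] · ω_4^(nk)
where ω_4 = e^(-2πi/4)

Computing each X[k]:
X[0] = 2
X[1] = 1+1i
X[2] = 4
X[3] = 1-1i

X = [2, 1+1i, 4, 1-1i]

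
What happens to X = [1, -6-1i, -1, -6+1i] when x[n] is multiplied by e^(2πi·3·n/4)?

Modulation property: DFT(ω_4^(-3n)·x[n]) = X[(k-3) mod 4], so circularly shift X by 3 positions.

X[k-3] = [-6-1i, -1, -6+1i, 1]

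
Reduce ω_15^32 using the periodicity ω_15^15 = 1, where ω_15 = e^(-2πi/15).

Since ω_15^15 = 1, powers reduce modulo 15.
32 mod 15 = 2
So ω_15^32 = ω_15^2 = e^(-2πi·2/15)

ω_15^32 = ω_15^2 = 0.6691-0.7431i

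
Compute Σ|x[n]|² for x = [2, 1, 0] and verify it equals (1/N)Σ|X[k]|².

Time domain:
Σ|x[n]|² = |2|² + |1|² + |0|² = 5.0000

Frequency domain:
(1/3)Σ|X[k]|² = (1/3)(|3|² + |1.5000-0.8660i|² + |1.5000+0.8660i|²) = (1/3)·15.0000 = 5.0000

Both sides agree, confirming Parseval's theorem.

Σ|x[n]|² = (1/N)Σ|X[k]|² = 5.0000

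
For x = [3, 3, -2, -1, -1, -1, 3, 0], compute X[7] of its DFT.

X[7] = Σ(n=0 to 7) x[n] · ω_8^(7n) where ω_8 = e^(-2πi/8)
= (3)·ω_8^0 + (3)·ω_8^7 + (-2)·ω_8^14 + (-1)·ω_8^21 + (-1)·ω_8^28 + (-1)·ω_8^35 + (3)·ω_8^42 + (0)·ω_8^49

X[7] = 7.5355-2.8787i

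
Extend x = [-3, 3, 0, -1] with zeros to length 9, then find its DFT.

Original 4-point DFT: [-1, -3-4i, -5, -3+4i]
Zero-padded 9-point DFT provides frequency interpolation.

DFT_9([x, 0, ...]) = [-1, -0.2019-1.0623i, -1.9791-3.8204i, -5.5000-2.5981i, -5.3191-0.1600i, -5.3191+0.1600i, -5.5000+2.5981i, -1.9791+3.8204i, -0.2019+1.0623i]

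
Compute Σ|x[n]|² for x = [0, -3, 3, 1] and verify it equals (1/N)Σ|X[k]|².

Time domain:
Σ|x[n]|² = |0|² + |-3|² + |3|² + |1|² = 19.0000

Frequency domain:
(1/4)Σ|X[k]|² = (1/4)(|1|² + |-3+4i|² + |5|² + |-3-4i|²) = (1/4)·76.0000 = 19.0000

Both sides agree, confirming Parseval's theorem.

Σ|x[n]|² = (1/N)Σ|X[k]|² = 19.0000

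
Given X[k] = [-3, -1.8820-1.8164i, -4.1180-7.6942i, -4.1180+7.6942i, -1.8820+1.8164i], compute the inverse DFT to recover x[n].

x[n] = (1/5) Σ(k=0 to 4) X[k] · e^(2πikn/5)

Computing each x[n]:
x[0] = -3
x[1] = 3
x[2] = -3
x[3] = 2
x[4] = -2

x = [-3, 3, -3, 2, -2]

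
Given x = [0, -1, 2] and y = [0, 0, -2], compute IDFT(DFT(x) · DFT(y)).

(x ⊛ y)[n] = Σ(m=0 to 2) x[m] · y[(n-m) mod 3]

Computing each output sample:
(x ⊛ y)[0] = 2
(x ⊛ y)[1] = -4
(x ⊛ y)[2] = 0

x ⊛ y = [2, -4, 0]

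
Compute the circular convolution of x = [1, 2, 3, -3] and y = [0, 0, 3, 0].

(x ⊛ y)[n] = Σ(m=0 to 3) x[m] · y[(n-m) mod 4]

Computing each output sample:
(x ⊛ y)[0] = 9
(x ⊛ y)[1] = -9
(x ⊛ y)[2] = 3
(x ⊛ y)[3] = 6

x ⊛ y = [9, -9, 3, 6]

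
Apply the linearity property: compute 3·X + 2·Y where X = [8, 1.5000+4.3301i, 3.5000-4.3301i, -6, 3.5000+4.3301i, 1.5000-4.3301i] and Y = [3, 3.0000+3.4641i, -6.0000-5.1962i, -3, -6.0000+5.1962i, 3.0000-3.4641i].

By linearity: DFT(3x + 2y) = 3·DFT(x) + 2·DFT(y)
= 3·[8, 1.5000+4.3301i, 3.5000-4.3301i, -6, 3.5000+4.3301i, 1.5000-4.3301i] + 2·[3, 3.0000+3.4641i, -6.0000-5.1962i, -3, -6.0000+5.1962i, 3.0000-3.4641i]

Computing element-wise:
Z[0] = 3·(8) + 2·(3) = 30
Z[1] = 3·(1.5000+4.3301i) + 2·(3.0000+3.4641i) = 10.5000+19.9185i
Z[2] = 3·(3.5000-4.3301i) + 2·(-6.0000-5.1962i) = -1.5000-23.3827i
Z[3] = 3·(-6) + 2·(-3) = -24
Z[4] = 3·(3.5000+4.3301i) + 2·(-6.0000+5.1962i) = -1.5000+23.3827i
Z[5] = 3·(1.5000-4.3301i) + 2·(3.0000-3.4641i) = 10.5000-19.9185i

DFT(3x + 2y) = 3·X + 2·Y = [30, 10.5000+19.9185i, -1.5000-23.3827i, -24, -1.5000+23.3827i, 10.5000-19.9185i]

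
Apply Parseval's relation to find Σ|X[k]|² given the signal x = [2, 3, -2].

Parseval: Σ|x[n]|² = (1/N)Σ|X[k]|², so Σ|X[k]|² = N·Σ|x[n]|² = 3·17.0000

Σ|X[k]|² = N·Σ|x[n]|² = 3·17.0000 = 51.0000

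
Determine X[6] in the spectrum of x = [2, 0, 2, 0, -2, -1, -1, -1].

X[6] = Σ(n=0 to 7) x[n] · ω_8^(6n) where ω_8 = e^(-2πi/8)
= (2)·ω_8^0 + (0)·ω_8^6 + (2)·ω_8^12 + (0)·ω_8^18 + (-2)·ω_8^24 + (-1)·ω_8^30 + (-1)·ω_8^36 + (-1)·ω_8^42

X[6] = -1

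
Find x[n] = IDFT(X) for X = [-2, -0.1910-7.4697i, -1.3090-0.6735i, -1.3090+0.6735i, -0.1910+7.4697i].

x[n] = (1/5) Σ(k=0 to 4) X[k] · e^(2πikn/5)

Computing each x[n]:
x[0] = -1
x[1] = 3
x[2] = 1
x[3] = -2
x[4] = -3

x = [-1, 3, 1, -2, -3]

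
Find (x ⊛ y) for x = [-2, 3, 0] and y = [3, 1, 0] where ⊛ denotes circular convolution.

(x ⊛ y)[n] = Σ(m=0 to 2) x[m] · y[(n-m) mod 3]

Computing each output sample:
(x ⊛ y)[0] = -6
(x ⊛ y)[1] = 7
(x ⊛ y)[2] = 3

x ⊛ y = [-6, 7, 3]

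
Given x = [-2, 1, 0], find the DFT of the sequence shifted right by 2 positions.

Time shift by 2: X_shifted[k] = ω_3^(2k) · X[k]
Shifted x = [1, 0, -2]

DFT(x[n-2]) = [-1, 2.0000-1.7321i, 2.0000+1.7321i]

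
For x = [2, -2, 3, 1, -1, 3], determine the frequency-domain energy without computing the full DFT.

Parseval: Σ|x[n]|² = (1/N)Σ|X[k]|², so Σ|X[k]|² = N·Σ|x[n]|² = 6·28.0000

Σ|X[k]|² = N·Σ|x[n]|² = 6·28.0000 = 168.0000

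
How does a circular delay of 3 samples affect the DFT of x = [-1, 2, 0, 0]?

Time shift by 3: X_shifted[k] = ω_4^(3k) · X[k]
Shifted x = [2, 0, 0, -1]

DFT(x[n-3]) = [1, 2-1i, 3, 2+1i]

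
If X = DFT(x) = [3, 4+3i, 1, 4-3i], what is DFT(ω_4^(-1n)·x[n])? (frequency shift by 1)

Modulation property: DFT(ω_4^(-1n)·x[n]) = X[(k-1) mod 4], so circularly shift X by 1 positions.

X[k-1] = [4-3i, 3, 4+3i, 1]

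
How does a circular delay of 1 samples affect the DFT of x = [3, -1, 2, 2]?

Time shift by 1: X_shifted[k] = ω_4^(1k) · X[k]
Shifted x = [2, 3, -1, 2]

DFT(x[n-1]) = [6, 3-1i, -4, 3+1i]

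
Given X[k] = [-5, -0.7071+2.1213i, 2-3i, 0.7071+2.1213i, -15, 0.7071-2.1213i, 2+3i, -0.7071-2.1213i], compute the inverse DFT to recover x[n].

x[n] = (1/8) Σ(k=0 to 7) X[k] · e^(2πikn/8)

Computing each x[n]:
x[0] = -2
x[1] = 1
x[2] = -3
x[3] = 0
x[4] = -2
x[5] = 3
x[6] = -3
x[7] = 1

x = [-2, 1, -3, 0, -2, 3, -3, 1]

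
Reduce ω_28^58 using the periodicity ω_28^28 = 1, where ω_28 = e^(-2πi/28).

Since ω_28^28 = 1, powers reduce modulo 28.
58 mod 28 = 2
So ω_28^58 = ω_28^2 = e^(-2πi·2/28)

ω_28^58 = ω_28^2 = 0.9010-0.4339i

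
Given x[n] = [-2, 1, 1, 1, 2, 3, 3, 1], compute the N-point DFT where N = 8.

X[k] = Σ(n=0 to 7) x[n] · ω_8^(nk)
where ω_8 = e^(-2πi/8)

Computing each X[k]:
X[0] = 10
X[1] = -5.4142+3.4142i
X[2] = -4-2i
X[3] = -2.5858-0.5858i
X[4] = -2
X[5] = -2.5858+0.5858i
X[6] = -4+2i
X[7] = -5.4142-3.4142i

X = [10, -5.4142+3.4142i, -4-2i, -2.5858-0.5858i, -2, -2.5858+0.5858i, -4+2i, -5.4142-3.4142i]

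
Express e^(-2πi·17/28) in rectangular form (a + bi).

ω_28^17 = e^(-2πi·17/28)
= cos(-2π·17/28) + i·sin(-2π·17/28)
= cos(-34π/28) + i·sin(-34π/28)

ω_28^17 = cos(-34π/28) + i·sin(-34π/28) = -0.7818+0.6235i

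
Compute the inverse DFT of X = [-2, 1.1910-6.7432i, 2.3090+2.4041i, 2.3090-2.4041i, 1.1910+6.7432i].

x[n] = (1/5) Σ(k=0 to 4) X[k] · e^(2πikn/5)

Computing each x[n]:
x[0] = 1
x[1] = 1
x[2] = 2
x[3] = -3
x[4] = -3

x = [1, 1, 2, -3, -3]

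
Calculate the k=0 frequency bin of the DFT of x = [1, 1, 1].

X[0] = Σ(n=0 to 2) x[n] · ω_3^0 = Σ x[n]
= (1) + (1) + (1)

X[0] = 3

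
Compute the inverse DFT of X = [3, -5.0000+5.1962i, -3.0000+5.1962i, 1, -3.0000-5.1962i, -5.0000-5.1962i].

x[n] = (1/6) Σ(k=0 to 5) X[k] · e^(2πikn/6)

Computing each x[n]:
x[0] = -2
x[1] = -3
x[2] = 2
x[3] = 1
x[4] = 2
x[5] = 3

x = [-2, -3, 2, 1, 2, 3]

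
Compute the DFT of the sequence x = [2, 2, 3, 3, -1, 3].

X[k] = Σ(n=0 to 5) x[n] · ω_6^(nk)
where ω_6 = e^(-2πi/6)

Computing each X[k]:
X[0] = 12
X[1] = 0.5000-2.5981i
X[2] = 1.5000+4.3301i
X[3] = -4
X[4] = 1.5000-4.3301i
X[5] = 0.5000+2.5981i

X = [12, 0.5000-2.5981i, 1.5000+4.3301i, -4, 1.5000-4.3301i, 0.5000+2.5981i]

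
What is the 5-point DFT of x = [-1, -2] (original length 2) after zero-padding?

Original 2-point DFT: [-3, 1]
Zero-padded 5-point DFT provides frequency interpolation.

DFT_5([x, 0, ...]) = [-3, -1.6180+1.9021i, 0.6180+1.1756i, 0.6180-1.1756i, -1.6180-1.9021i]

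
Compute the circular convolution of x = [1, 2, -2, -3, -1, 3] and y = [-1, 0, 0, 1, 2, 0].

(x ⊛ y)[n] = Σ(m=0 to 5) x[m] · y[(n-m) mod 6]

Computing each output sample:
(x ⊛ y)[0] = -8
(x ⊛ y)[1] = -9
(x ⊛ y)[2] = 3
(x ⊛ y)[3] = 10
(x ⊛ y)[4] = 5
(x ⊛ y)[5] = -1

x ⊛ y = [-8, -9, 3, 10, 5, -1]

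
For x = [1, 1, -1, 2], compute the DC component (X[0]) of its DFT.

X[0] = Σ(n=0 to 3) x[n] · ω_4^0 = Σ x[n]
= (1) + (1) + (-1) + (2)

X[0] = 3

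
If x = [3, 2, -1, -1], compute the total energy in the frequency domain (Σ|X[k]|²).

Parseval: Σ|x[n]|² = (1/N)Σ|X[k]|², so Σ|X[k]|² = N·Σ|x[n]|² = 4·15.0000

Σ|X[k]|² = N·Σ|x[n]|² = 4·15.0000 = 60.0000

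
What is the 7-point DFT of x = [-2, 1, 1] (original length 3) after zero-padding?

Original 3-point DFT: [0, -3, -3]
Zero-padded 7-point DFT provides frequency interpolation.

DFT_7([x, 0, ...]) = [0, -1.5990-1.7568i, -3.1235-0.5410i, -2.2775+0.3479i, -2.2775-0.3479i, -3.1235+0.5410i, -1.5990+1.7568i]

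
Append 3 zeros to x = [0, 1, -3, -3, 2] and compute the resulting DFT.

Original 5-point DFT: [-3, 5.7812+0.9511i, -4.2812+0.5878i, -4.2812-0.5878i, 5.7812-0.9511i]
Zero-padded 8-point DFT provides frequency interpolation.

DFT_8([x, 0, ...]) = [-3, 0.8284+4.4142i, 5-4i, -4.8284-1.5858i, 1, -4.8284+1.5858i, 5+4i, 0.8284-4.4142i]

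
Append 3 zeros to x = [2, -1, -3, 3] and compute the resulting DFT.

Original 4-point DFT: [1, 5+4i, -3, 5-4i]
Zero-padded 7-point DFT provides frequency interpolation.

DFT_7([x, 0, ...]) = [1, -0.6588+2.4050i, 6.7959+2.0188i, 0.3629-4.8364i, 0.3629+4.8364i, 6.7959-2.0188i, -0.6588-2.4050i]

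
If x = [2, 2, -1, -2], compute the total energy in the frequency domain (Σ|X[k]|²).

Parseval: Σ|x[n]|² = (1/N)Σ|X[k]|², so Σ|X[k]|² = N·Σ|x[n]|² = 4·13.0000

Σ|X[k]|² = N·Σ|x[n]|² = 4·13.0000 = 52.0000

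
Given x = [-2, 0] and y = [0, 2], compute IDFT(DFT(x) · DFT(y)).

(x ⊛ y)[n] = Σ(m=0 to 1) x[m] · y[(n-m) mod 2]

Computing each output sample:
(x ⊛ y)[0] = 0
(x ⊛ y)[1] = -4

x ⊛ y = [0, -4]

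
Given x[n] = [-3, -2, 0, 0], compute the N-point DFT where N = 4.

X[k] = Σ(n=0 to 3) x[n] · ω_4^(nk)
where ω_4 = e^(-2πi/4)

Computing each X[k]:
X[0] = -5
X[1] = -3+2i
X[2] = -1
X[3] = -3-2i

X = [-5, -3+2i, -1, -3-2i]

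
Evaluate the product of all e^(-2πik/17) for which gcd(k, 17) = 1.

The primitive 17th roots of unity are ω_17^k for k coprime to 17: k ∈ {1, 2, 3, 4, 5, 6, 7, 8, 9, 10, 11, 12, 13, 14, 15, 16}
Their product equals the constant term of the cyclotomic polynomial Φ_17(x) up to sign.
For n ≥ 3, the product of all primitive nth roots of unity is 1. (For n=1 it is 1; for n=2 it is -1.)

1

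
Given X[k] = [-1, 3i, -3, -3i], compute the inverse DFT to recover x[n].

x[n] = (1/4) Σ(k=0 to 3) X[k] · e^(2πikn/4)

Computing each x[n]:
x[0] = -1
x[1] = -1
x[2] = -1
x[3] = 2

x = [-1, -1, -1, 2]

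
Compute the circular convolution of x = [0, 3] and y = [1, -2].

(x ⊛ y)[n] = Σ(m=0 to 1) x[m] · y[(n-m) mod 2]

Computing each output sample:
(x ⊛ y)[0] = -6
(x ⊛ y)[1] = 3

x ⊛ y = [-6, 3]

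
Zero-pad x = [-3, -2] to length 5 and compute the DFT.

Original 2-point DFT: [-5, -1]
Zero-padded 5-point DFT provides frequency interpolation.

DFT_5([x, 0, ...]) = [-5, -3.6180+1.9021i, -1.3820+1.1756i, -1.3820-1.1756i, -3.6180-1.9021i]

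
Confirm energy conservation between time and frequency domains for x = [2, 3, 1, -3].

Time domain:
Σ|x[n]|² = |2|² + |3|² + |1|² + |-3|² = 23.0000

Frequency domain:
(1/4)Σ|X[k]|² = (1/4)(|3|² + |1-6i|² + |3|² + |1+6i|²) = (1/4)·92.0000 = 23.0000

Both sides agree, confirming Parseval's theorem.

Σ|x[n]|² = (1/N)Σ|X[k]|² = 23.0000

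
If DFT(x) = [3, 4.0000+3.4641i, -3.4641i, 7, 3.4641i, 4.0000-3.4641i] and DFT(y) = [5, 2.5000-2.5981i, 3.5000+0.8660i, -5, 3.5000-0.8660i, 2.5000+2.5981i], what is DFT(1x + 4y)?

By linearity: DFT(1x + 4y) = 1·DFT(x) + 4·DFT(y)
= 1·[3, 4.0000+3.4641i, -3.4641i, 7, 3.4641i, 4.0000-3.4641i] + 4·[5, 2.5000-2.5981i, 3.5000+0.8660i, -5, 3.5000-0.8660i, 2.5000+2.5981i]

Computing element-wise:
Z[0] = 1·(3) + 4·(5) = 23
Z[1] = 1·(4.0000+3.4641i) + 4·(2.5000-2.5981i) = 14.0000-6.9283i
Z[2] = 1·(-3.4641i) + 4·(3.5000+0.8660i) = 14.0000-0.0001i
Z[3] = 1·(7) + 4·(-5) = -13
Z[4] = 1·(3.4641i) + 4·(3.5000-0.8660i) = 14.0000+0.0001i
Z[5] = 1·(4.0000-3.4641i) + 4·(2.5000+2.5981i) = 14.0000+6.9283i

DFT(1x + 4y) = 1·X + 4·Y = [23, 14.0000-6.9283i, 14.0000-0.0001i, -13, 14.0000+0.0001i, 14.0000+6.9283i]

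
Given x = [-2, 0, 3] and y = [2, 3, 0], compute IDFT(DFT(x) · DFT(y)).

(x ⊛ y)[n] = Σ(m=0 to 2) x[m] · y[(n-m) mod 3]

Computing each output sample:
(x ⊛ y)[0] = 5
(x ⊛ y)[1] = -6
(x ⊛ y)[2] = 6

x ⊛ y = [5, -6, 6]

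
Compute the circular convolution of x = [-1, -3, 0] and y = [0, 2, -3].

(x ⊛ y)[n] = Σ(m=0 to 2) x[m] · y[(n-m) mod 3]

Computing each output sample:
(x ⊛ y)[0] = 9
(x ⊛ y)[1] = -2
(x ⊛ y)[2] = -3

x ⊛ y = [9, -2, -3]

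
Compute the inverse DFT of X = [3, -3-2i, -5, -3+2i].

x[n] = (1/4) Σ(k=0 to 3) X[k] · e^(2πikn/4)

Computing each x[n]:
x[0] = -2
x[1] = 3
x[2] = 1
x[3] = 1

x = [-2, 3, 1, 1]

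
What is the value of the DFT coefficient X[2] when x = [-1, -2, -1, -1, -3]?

X[2] = Σ(n=0 to 4) x[n] · ω_5^(2n) where ω_5 = e^(-2πi/5)
= (-1)·ω_5^0 + (-2)·ω_5^2 + (-1)·ω_5^4 + (-1)·ω_5^6 + (-3)·ω_5^8

X[2] = 2.4271-0.5878i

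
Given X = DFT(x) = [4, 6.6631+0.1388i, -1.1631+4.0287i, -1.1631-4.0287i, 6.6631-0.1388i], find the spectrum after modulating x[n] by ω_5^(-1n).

Modulation property: DFT(ω_5^(-1n)·x[n]) = X[(k-1) mod 5], so circularly shift X by 1 positions.

X[k-1] = [6.6631-0.1388i, 4, 6.6631+0.1388i, -1.1631+4.0287i, -1.1631-4.0287i]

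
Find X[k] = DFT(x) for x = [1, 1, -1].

X[k] = Σ(n=0 to 2) x[n] · ω_3^(nk)
where ω_3 = e^(-2πi/3)

Computing each X[k]:
X[0] = 1
X[1] = 1.0000-1.7321i
X[2] = 1.0000+1.7321i

X = [1, 1.0000-1.7321i, 1.0000+1.7321i]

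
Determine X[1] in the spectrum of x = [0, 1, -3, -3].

X[1] = Σ(n=0 to 3) x[n] · ω_4^(1n) where ω_4 = e^(-2πi/4)
= (0)·ω_4^0 + (1)·ω_4^1 + (-3)·ω_4^2 + (-3)·ω_4^3

X[1] = 3-4i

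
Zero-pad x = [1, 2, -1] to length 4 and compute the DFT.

Original 3-point DFT: [2, 0.5000-2.5981i, 0.5000+2.5981i]
Zero-padded 4-point DFT provides frequency interpolation.

DFT_4([x, 0, ...]) = [2, 2-2i, -2, 2+2i]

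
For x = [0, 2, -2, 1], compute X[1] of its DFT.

X[1] = Σ(n=0 to 3) x[n] · ω_4^(1n) where ω_4 = e^(-2πi/4)
= (0)·ω_4^0 + (2)·ω_4^1 + (-2)·ω_4^2 + (1)·ω_4^3

X[1] = 2-1i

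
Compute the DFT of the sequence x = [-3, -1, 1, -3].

X[k] = Σ(n=0 to 3) x[n] · ω_4^(nk)
where ω_4 = e^(-2πi/4)

Computing each X[k]:
X[0] = -6
X[1] = -4-2i
X[2] = 2
X[3] = -4+2i

X = [-6, -4-2i, 2, -4+2i]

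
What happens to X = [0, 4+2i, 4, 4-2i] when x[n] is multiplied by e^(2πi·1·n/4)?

Modulation property: DFT(ω_4^(-1n)·x[n]) = X[(k-1) mod 4], so circularly shift X by 1 positions.

X[k-1] = [4-2i, 0, 4+2i, 4]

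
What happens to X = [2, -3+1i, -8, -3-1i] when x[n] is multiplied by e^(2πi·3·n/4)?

Modulation property: DFT(ω_4^(-3n)·x[n]) = X[(k-3) mod 4], so circularly shift X by 3 positions.

X[k-3] = [-3+1i, -8, -3-1i, 2]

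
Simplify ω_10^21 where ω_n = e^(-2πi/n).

Since ω_10^10 = 1, powers reduce modulo 10.
21 mod 10 = 1
So ω_10^21 = ω_10^1 = e^(-2πi·1/10)

ω_10^21 = ω_10^1 = 0.8090-0.5878i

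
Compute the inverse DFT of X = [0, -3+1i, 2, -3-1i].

x[n] = (1/4) Σ(k=0 to 3) X[k] · e^(2πikn/4)

Computing each x[n]:
x[0] = -1
x[1] = -1
x[2] = 2
x[3] = 0

x = [-1, -1, 2, 0]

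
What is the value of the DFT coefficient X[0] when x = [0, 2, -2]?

X[0] = Σ(n=0 to 2) x[n] · ω_3^0 = Σ x[n]
= (0) + (2) + (-2)

X[0] = 0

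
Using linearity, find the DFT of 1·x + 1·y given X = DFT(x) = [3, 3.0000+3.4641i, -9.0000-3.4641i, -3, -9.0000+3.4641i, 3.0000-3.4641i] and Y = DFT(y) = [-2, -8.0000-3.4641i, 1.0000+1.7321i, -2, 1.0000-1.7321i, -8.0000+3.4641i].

By linearity: DFT(1x + 1y) = 1·DFT(x) + 1·DFT(y)
= 1·[3, 3.0000+3.4641i, -9.0000-3.4641i, -3, -9.0000+3.4641i, 3.0000-3.4641i] + 1·[-2, -8.0000-3.4641i, 1.0000+1.7321i, -2, 1.0000-1.7321i, -8.0000+3.4641i]

Computing element-wise:
Z[0] = 1·(3) + 1·(-2) = 1
Z[1] = 1·(3.0000+3.4641i) + 1·(-8.0000-3.4641i) = -5
Z[2] = 1·(-9.0000-3.4641i) + 1·(1.0000+1.7321i) = -8.0000-1.7320i
Z[3] = 1·(-3) + 1·(-2) = -5
Z[4] = 1·(-9.0000+3.4641i) + 1·(1.0000-1.7321i) = -8.0000+1.7320i
Z[5] = 1·(3.0000-3.4641i) + 1·(-8.0000+3.4641i) = -5

DFT(1x + 1y) = 1·X + 1·Y = [1, -5, -8.0000-1.7320i, -5, -8.0000+1.7320i, -5]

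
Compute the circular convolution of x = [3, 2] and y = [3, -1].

(x ⊛ y)[n] = Σ(m=0 to 1) x[m] · y[(n-m) mod 2]

Computing each output sample:
(x ⊛ y)[0] = 7
(x ⊛ y)[1] = 3

x ⊛ y = [7, 3]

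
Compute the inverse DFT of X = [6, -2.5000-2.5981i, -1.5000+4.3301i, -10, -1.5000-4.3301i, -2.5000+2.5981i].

x[n] = (1/6) Σ(k=0 to 5) X[k] · e^(2πikn/6)

Computing each x[n]:
x[0] = -2
x[1] = 2
x[2] = 2
x[3] = 3
x[4] = -2
x[5] = 3

x = [-2, 2, 2, 3, -2, 3]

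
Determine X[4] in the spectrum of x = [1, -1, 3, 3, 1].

X[4] = Σ(n=0 to 4) x[n] · ω_5^(4n) where ω_5 = e^(-2πi/5)
= (1)·ω_5^0 + (-1)·ω_5^4 + (3)·ω_5^8 + (3)·ω_5^12 + (1)·ω_5^16

X[4] = -3.8541-1.9021i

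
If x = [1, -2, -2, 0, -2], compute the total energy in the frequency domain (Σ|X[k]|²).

Parseval: Σ|x[n]|² = (1/N)Σ|X[k]|², so Σ|X[k]|² = N·Σ|x[n]|² = 5·13.0000

Σ|X[k]|² = N·Σ|x[n]|² = 5·13.0000 = 65.0000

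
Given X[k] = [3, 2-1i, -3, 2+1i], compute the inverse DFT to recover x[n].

x[n] = (1/4) Σ(k=0 to 3) X[k] · e^(2πikn/4)

Computing each x[n]:
x[0] = 1
x[1] = 2
x[2] = -1
x[3] = 1

x = [1, 2, -1, 1]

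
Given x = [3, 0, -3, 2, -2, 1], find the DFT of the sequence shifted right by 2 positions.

Time shift by 2: X_shifted[k] = ω_6^(2k) · X[k]
Shifted x = [-2, 1, 3, 0, -3, 2]

DFT(x[n-2]) = [1, -0.5000-4.3301i, -3.5000+6.0622i, -5, -3.5000-6.0622i, -0.5000+4.3301i]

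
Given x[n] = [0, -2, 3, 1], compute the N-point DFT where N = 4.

X[k] = Σ(n=0 to 3) x[n] · ω_4^(nk)
where ω_4 = e^(-2πi/4)

Computing each X[k]:
X[0] = 2
X[1] = -3+3i
X[2] = 4
X[3] = -3-3i

X = [2, -3+3i, 4, -3-3i]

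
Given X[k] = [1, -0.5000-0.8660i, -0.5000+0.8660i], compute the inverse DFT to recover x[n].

x[n] = (1/3) Σ(k=0 to 2) X[k] · e^(2πikn/3)

Computing each x[n]:
x[0] = 0
x[1] = 1
x[2] = 0

x = [0, 1, 0]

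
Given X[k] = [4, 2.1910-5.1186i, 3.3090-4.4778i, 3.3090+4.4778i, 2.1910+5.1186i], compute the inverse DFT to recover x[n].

x[n] = (1/5) Σ(k=0 to 4) X[k] · e^(2πikn/5)

Computing each x[n]:
x[0] = 3
x[1] = 3
x[2] = 0
x[3] = 1
x[4] = -3

x = [3, 3, 0, 1, -3]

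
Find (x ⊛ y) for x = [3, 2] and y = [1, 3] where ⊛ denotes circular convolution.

(x ⊛ y)[n] = Σ(m=0 to 1) x[m] · y[(n-m) mod 2]

Computing each output sample:
(x ⊛ y)[0] = 9
(x ⊛ y)[1] = 11

x ⊛ y = [9, 11]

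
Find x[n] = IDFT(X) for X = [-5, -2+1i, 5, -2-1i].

x[n] = (1/4) Σ(k=0 to 3) X[k] · e^(2πikn/4)

Computing each x[n]:
x[0] = -1
x[1] = -3
x[2] = 1
x[3] = -2

x = [-1, -3, 1, -2]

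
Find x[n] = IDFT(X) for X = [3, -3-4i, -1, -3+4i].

x[n] = (1/4) Σ(k=0 to 3) X[k] · e^(2πikn/4)

Computing each x[n]:
x[0] = -1
x[1] = 3
x[2] = 2
x[3] = -1

x = [-1, 3, 2, -1]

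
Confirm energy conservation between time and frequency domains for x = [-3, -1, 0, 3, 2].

Time domain:
Σ|x[n]|² = |-3|² + |-1|² + |0|² + |3|² + |2|² = 23.0000

Frequency domain:
(1/5)Σ|X[k]|² = (1/5)(|1|² + |-5.1180+4.6165i|² + |-2.8820-1.0898i|² + |-2.8820+1.0898i|² + |-5.1180-4.6165i|²) = (1/5)·115.0000 = 23.0000

Both sides agree, confirming Parseval's theorem.

Σ|x[n]|² = (1/N)Σ|X[k]|² = 23.0000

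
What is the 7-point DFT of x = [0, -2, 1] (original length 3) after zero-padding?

Original 3-point DFT: [-1, 0.5000+2.5981i, 0.5000-2.5981i]
Zero-padded 7-point DFT provides frequency interpolation.

DFT_7([x, 0, ...]) = [-1, -1.4695+0.5887i, -0.4559+2.3837i, 2.4254+1.6496i, 2.4254-1.6496i, -0.4559-2.3837i, -1.4695-0.5887i]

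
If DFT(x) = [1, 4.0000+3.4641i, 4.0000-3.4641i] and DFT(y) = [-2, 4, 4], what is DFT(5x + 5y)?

By linearity: DFT(5x + 5y) = 5·DFT(x) + 5·DFT(y)
= 5·[1, 4.0000+3.4641i, 4.0000-3.4641i] + 5·[-2, 4, 4]

Computing element-wise:
Z[0] = 5·(1) + 5·(-2) = -5
Z[1] = 5·(4.0000+3.4641i) + 5·(4) = 40.0000+17.3205i
Z[2] = 5·(4.0000-3.4641i) + 5·(4) = 40.0000-17.3205i

DFT(5x + 5y) = 5·X + 5·Y = [-5, 40.0000+17.3205i, 40.0000-17.3205i]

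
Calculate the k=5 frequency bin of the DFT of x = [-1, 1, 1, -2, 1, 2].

X[5] = Σ(n=0 to 5) x[n] · ω_6^(5n) where ω_6 = e^(-2πi/6)
= (-1)·ω_6^0 + (1)·ω_6^5 + (1)·ω_6^10 + (-2)·ω_6^15 + (1)·ω_6^20 + (2)·ω_6^25

X[5] = 1.5000-0.8660i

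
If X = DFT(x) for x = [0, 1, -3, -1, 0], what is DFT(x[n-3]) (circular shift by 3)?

Time shift by 3: X_shifted[k] = ω_5^(3k) · X[k]
Shifted x = [-3, -1, 0, 0, 1]

DFT(x[n-3]) = [-3, -3.0000+1.9021i, -3.0000+1.1756i, -3.0000-1.1756i, -3.0000-1.9021i]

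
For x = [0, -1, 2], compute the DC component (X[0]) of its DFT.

X[0] = Σ(n=0 to 2) x[n] · ω_3^0 = Σ x[n]
= (0) + (-1) + (2)

X[0] = 1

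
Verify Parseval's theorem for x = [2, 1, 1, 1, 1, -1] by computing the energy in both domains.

Time domain:
Σ|x[n]|² = |2|² + |1|² + |1|² + |1|² + |1|² + |-1|² = 9.0000

Frequency domain:
(1/6)Σ|X[k]|² = (1/6)(|5|² + |-1.7321i|² + |2.0000-1.7321i|² + |3|² + |2.0000+1.7321i|² + |1.7321i|²) = (1/6)·54.0000 = 9.0000

Both sides agree, confirming Parseval's theorem.

Σ|x[n]|² = (1/N)Σ|X[k]|² = 9.0000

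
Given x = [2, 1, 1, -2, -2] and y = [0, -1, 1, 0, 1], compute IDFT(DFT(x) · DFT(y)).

(x ⊛ y)[n] = Σ(m=0 to 4) x[m] · y[(n-m) mod 5]

Computing each output sample:
(x ⊛ y)[0] = 1
(x ⊛ y)[1] = -3
(x ⊛ y)[2] = -1
(x ⊛ y)[3] = -2
(x ⊛ y)[4] = 5

x ⊛ y = [1, -3, -1, -2, 5]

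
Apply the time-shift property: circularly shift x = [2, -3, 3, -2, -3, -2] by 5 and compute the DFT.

Time shift by 5: X_shifted[k] = ω_6^(5k) · X[k]
Shifted x = [-3, 3, -2, -3, -2, 2]

DFT(x[n-5]) = [-5, 4.5000-0.8660i, -6.5000-0.8660i, -9, -6.5000+0.8660i, 4.5000+0.8660i]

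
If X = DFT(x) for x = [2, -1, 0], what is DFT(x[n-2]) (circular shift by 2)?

Time shift by 2: X_shifted[k] = ω_3^(2k) · X[k]
Shifted x = [-1, 0, 2]

DFT(x[n-2]) = [1, -2.0000+1.7321i, -2.0000-1.7321i]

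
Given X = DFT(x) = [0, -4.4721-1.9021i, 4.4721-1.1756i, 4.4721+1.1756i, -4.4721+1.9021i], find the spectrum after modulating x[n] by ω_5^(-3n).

Modulation property: DFT(ω_5^(-3n)·x[n]) = X[(k-3) mod 5], so circularly shift X by 3 positions.

X[k-3] = [4.4721-1.1756i, 4.4721+1.1756i, -4.4721+1.9021i, 0, -4.4721-1.9021i]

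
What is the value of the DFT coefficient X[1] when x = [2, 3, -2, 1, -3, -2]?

X[1] = Σ(n=0 to 5) x[n] · ω_6^(1n) where ω_6 = e^(-2πi/6)
= (2)·ω_6^0 + (3)·ω_6^1 + (-2)·ω_6^2 + (1)·ω_6^3 + (-3)·ω_6^4 + (-2)·ω_6^5

X[1] = 4.0000-5.1962i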